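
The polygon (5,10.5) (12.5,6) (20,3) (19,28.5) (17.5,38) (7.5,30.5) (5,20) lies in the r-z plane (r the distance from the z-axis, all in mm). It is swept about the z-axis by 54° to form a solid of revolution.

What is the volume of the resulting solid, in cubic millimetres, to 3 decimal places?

Volume = 4620.497 mm³

Profile (r,z), 7 vertices: (5,10.5) (12.5,6) (20,3) (19,28.5) (17.5,38) (7.5,30.5) (5,20)
edge 0: (5,10.5)→(12.5,6)  cross = 5·6 − 12.5·10.5 = -101.2500; (r_i+r_j)·cross = 17.5·-101.2500 = -1771.8750
edge 1: (12.5,6)→(20,3)  cross = 12.5·3 − 20·6 = -82.5000; (r_i+r_j)·cross = 32.5·-82.5000 = -2681.2500
edge 2: (20,3)→(19,28.5)  cross = 20·28.5 − 19·3 = 513.0000; (r_i+r_j)·cross = 39·513.0000 = 20007.0000
edge 3: (19,28.5)→(17.5,38)  cross = 19·38 − 17.5·28.5 = 223.2500; (r_i+r_j)·cross = 36.5·223.2500 = 8148.6250
edge 4: (17.5,38)→(7.5,30.5)  cross = 17.5·30.5 − 7.5·38 = 248.7500; (r_i+r_j)·cross = 25·248.7500 = 6218.7500
edge 5: (7.5,30.5)→(5,20)  cross = 7.5·20 − 5·30.5 = -2.5000; (r_i+r_j)·cross = 12.5·-2.5000 = -31.2500
edge 6: (5,20)→(5,10.5)  cross = 5·10.5 − 5·20 = -47.5000; (r_i+r_j)·cross = 10·-47.5000 = -475.0000
Σcross = 751.2500 → A = |Σcross|/2 = 375.6250 mm²
Σ(r_i+r_j)·cross = 29415.0000 → first moment M = |Σ|/6 = 4902.5000
R_c = M/A = 4902.5000/375.6250 = 13.0516 mm
θ = 54° = 0.942478 rad
V = θ·R_c·A = 0.942478·13.0516·375.6250 = 4620.497 mm³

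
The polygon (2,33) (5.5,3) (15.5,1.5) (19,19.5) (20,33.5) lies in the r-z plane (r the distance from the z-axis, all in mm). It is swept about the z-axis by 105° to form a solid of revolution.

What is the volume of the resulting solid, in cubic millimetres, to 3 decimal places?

Volume = 9158.206 mm³

Profile (r,z), 5 vertices: (2,33) (5.5,3) (15.5,1.5) (19,19.5) (20,33.5)
edge 0: (2,33)→(5.5,3)  cross = 2·3 − 5.5·33 = -175.5000; (r_i+r_j)·cross = 7.5·-175.5000 = -1316.2500
edge 1: (5.5,3)→(15.5,1.5)  cross = 5.5·1.5 − 15.5·3 = -38.2500; (r_i+r_j)·cross = 21·-38.2500 = -803.2500
edge 2: (15.5,1.5)→(19,19.5)  cross = 15.5·19.5 − 19·1.5 = 273.7500; (r_i+r_j)·cross = 34.5·273.7500 = 9444.3750
edge 3: (19,19.5)→(20,33.5)  cross = 19·33.5 − 20·19.5 = 246.5000; (r_i+r_j)·cross = 39·246.5000 = 9613.5000
edge 4: (20,33.5)→(2,33)  cross = 20·33 − 2·33.5 = 593.0000; (r_i+r_j)·cross = 22·593.0000 = 13046.0000
Σcross = 899.5000 → A = |Σcross|/2 = 449.7500 mm²
Σ(r_i+r_j)·cross = 29984.3750 → first moment M = |Σ|/6 = 4997.3958
R_c = M/A = 4997.3958/449.7500 = 11.1115 mm
θ = 105° = 1.832596 rad
V = θ·R_c·A = 1.832596·11.1115·449.7500 = 9158.206 mm³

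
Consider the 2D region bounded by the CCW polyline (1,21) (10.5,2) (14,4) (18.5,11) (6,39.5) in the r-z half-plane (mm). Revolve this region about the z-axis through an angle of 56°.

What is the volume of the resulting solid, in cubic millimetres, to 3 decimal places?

Profile (r,z), 5 vertices: (1,21) (10.5,2) (14,4) (18.5,11) (6,39.5)
edge 0: (1,21)→(10.5,2)  cross = 1·2 − 10.5·21 = -218.5000; (r_i+r_j)·cross = 11.5·-218.5000 = -2512.7500
edge 1: (10.5,2)→(14,4)  cross = 10.5·4 − 14·2 = 14.0000; (r_i+r_j)·cross = 24.5·14.0000 = 343.0000
edge 2: (14,4)→(18.5,11)  cross = 14·11 − 18.5·4 = 80.0000; (r_i+r_j)·cross = 32.5·80.0000 = 2600.0000
edge 3: (18.5,11)→(6,39.5)  cross = 18.5·39.5 − 6·11 = 664.7500; (r_i+r_j)·cross = 24.5·664.7500 = 16286.3750
edge 4: (6,39.5)→(1,21)  cross = 6·21 − 1·39.5 = 86.5000; (r_i+r_j)·cross = 7·86.5000 = 605.5000
Σcross = 626.7500 → A = |Σcross|/2 = 313.3750 mm²
Σ(r_i+r_j)·cross = 17322.1250 → first moment M = |Σ|/6 = 2887.0208
R_c = M/A = 2887.0208/313.3750 = 9.2127 mm
θ = 56° = 0.977384 rad
V = θ·R_c·A = 0.977384·9.2127·313.3750 = 2821.729 mm³

Volume = 2821.729 mm³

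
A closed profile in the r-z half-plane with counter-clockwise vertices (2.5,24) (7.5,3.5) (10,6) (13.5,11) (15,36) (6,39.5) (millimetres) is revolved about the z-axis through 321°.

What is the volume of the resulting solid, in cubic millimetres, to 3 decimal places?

Profile (r,z), 6 vertices: (2.5,24) (7.5,3.5) (10,6) (13.5,11) (15,36) (6,39.5)
edge 0: (2.5,24)→(7.5,3.5)  cross = 2.5·3.5 − 7.5·24 = -171.2500; (r_i+r_j)·cross = 10·-171.2500 = -1712.5000
edge 1: (7.5,3.5)→(10,6)  cross = 7.5·6 − 10·3.5 = 10.0000; (r_i+r_j)·cross = 17.5·10.0000 = 175.0000
edge 2: (10,6)→(13.5,11)  cross = 10·11 − 13.5·6 = 29.0000; (r_i+r_j)·cross = 23.5·29.0000 = 681.5000
edge 3: (13.5,11)→(15,36)  cross = 13.5·36 − 15·11 = 321.0000; (r_i+r_j)·cross = 28.5·321.0000 = 9148.5000
edge 4: (15,36)→(6,39.5)  cross = 15·39.5 − 6·36 = 376.5000; (r_i+r_j)·cross = 21·376.5000 = 7906.5000
edge 5: (6,39.5)→(2.5,24)  cross = 6·24 − 2.5·39.5 = 45.2500; (r_i+r_j)·cross = 8.5·45.2500 = 384.6250
Σcross = 610.5000 → A = |Σcross|/2 = 305.2500 mm²
Σ(r_i+r_j)·cross = 16583.6250 → first moment M = |Σ|/6 = 2763.9375
R_c = M/A = 2763.9375/305.2500 = 9.0547 mm
θ = 321° = 5.602507 rad
V = θ·R_c·A = 5.602507·9.0547·305.2500 = 15484.979 mm³

Volume = 15484.979 mm³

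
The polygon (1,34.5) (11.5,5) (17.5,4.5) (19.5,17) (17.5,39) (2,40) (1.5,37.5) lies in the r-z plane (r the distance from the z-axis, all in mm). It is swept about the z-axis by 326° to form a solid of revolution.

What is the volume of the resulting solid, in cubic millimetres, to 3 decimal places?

Profile (r,z), 7 vertices: (1,34.5) (11.5,5) (17.5,4.5) (19.5,17) (17.5,39) (2,40) (1.5,37.5)
edge 0: (1,34.5)→(11.5,5)  cross = 1·5 − 11.5·34.5 = -391.7500; (r_i+r_j)·cross = 12.5·-391.7500 = -4896.8750
edge 1: (11.5,5)→(17.5,4.5)  cross = 11.5·4.5 − 17.5·5 = -35.7500; (r_i+r_j)·cross = 29·-35.7500 = -1036.7500
edge 2: (17.5,4.5)→(19.5,17)  cross = 17.5·17 − 19.5·4.5 = 209.7500; (r_i+r_j)·cross = 37·209.7500 = 7760.7500
edge 3: (19.5,17)→(17.5,39)  cross = 19.5·39 − 17.5·17 = 463.0000; (r_i+r_j)·cross = 37·463.0000 = 17131.0000
edge 4: (17.5,39)→(2,40)  cross = 17.5·40 − 2·39 = 622.0000; (r_i+r_j)·cross = 19.5·622.0000 = 12129.0000
edge 5: (2,40)→(1.5,37.5)  cross = 2·37.5 − 1.5·40 = 15.0000; (r_i+r_j)·cross = 3.5·15.0000 = 52.5000
edge 6: (1.5,37.5)→(1,34.5)  cross = 1.5·34.5 − 1·37.5 = 14.2500; (r_i+r_j)·cross = 2.5·14.2500 = 35.6250
Σcross = 896.5000 → A = |Σcross|/2 = 448.2500 mm²
Σ(r_i+r_j)·cross = 31175.2500 → first moment M = |Σ|/6 = 5195.8750
R_c = M/A = 5195.8750/448.2500 = 11.5915 mm
θ = 326° = 5.689773 rad
V = θ·R_c·A = 5.689773·11.5915·448.2500 = 29563.351 mm³

Volume = 29563.351 mm³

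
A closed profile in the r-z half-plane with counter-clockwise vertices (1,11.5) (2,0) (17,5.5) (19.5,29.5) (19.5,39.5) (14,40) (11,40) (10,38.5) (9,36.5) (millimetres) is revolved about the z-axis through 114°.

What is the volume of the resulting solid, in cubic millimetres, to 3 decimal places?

Profile (r,z), 9 vertices: (1,11.5) (2,0) (17,5.5) (19.5,29.5) (19.5,39.5) (14,40) (11,40) (10,38.5) (9,36.5)
edge 0: (1,11.5)→(2,0)  cross = 1·0 − 2·11.5 = -23.0000; (r_i+r_j)·cross = 3·-23.0000 = -69.0000
edge 1: (2,0)→(17,5.5)  cross = 2·5.5 − 17·0 = 11.0000; (r_i+r_j)·cross = 19·11.0000 = 209.0000
edge 2: (17,5.5)→(19.5,29.5)  cross = 17·29.5 − 19.5·5.5 = 394.2500; (r_i+r_j)·cross = 36.5·394.2500 = 14390.1250
edge 3: (19.5,29.5)→(19.5,39.5)  cross = 19.5·39.5 − 19.5·29.5 = 195.0000; (r_i+r_j)·cross = 39·195.0000 = 7605.0000
edge 4: (19.5,39.5)→(14,40)  cross = 19.5·40 − 14·39.5 = 227.0000; (r_i+r_j)·cross = 33.5·227.0000 = 7604.5000
edge 5: (14,40)→(11,40)  cross = 14·40 − 11·40 = 120.0000; (r_i+r_j)·cross = 25·120.0000 = 3000.0000
edge 6: (11,40)→(10,38.5)  cross = 11·38.5 − 10·40 = 23.5000; (r_i+r_j)·cross = 21·23.5000 = 493.5000
edge 7: (10,38.5)→(9,36.5)  cross = 10·36.5 − 9·38.5 = 18.5000; (r_i+r_j)·cross = 19·18.5000 = 351.5000
edge 8: (9,36.5)→(1,11.5)  cross = 9·11.5 − 1·36.5 = 67.0000; (r_i+r_j)·cross = 10·67.0000 = 670.0000
Σcross = 1033.2500 → A = |Σcross|/2 = 516.6250 mm²
Σ(r_i+r_j)·cross = 34254.6250 → first moment M = |Σ|/6 = 5709.1042
R_c = M/A = 5709.1042/516.6250 = 11.0508 mm
θ = 114° = 1.989675 rad
V = θ·R_c·A = 1.989675·11.0508·516.6250 = 11359.264 mm³

Volume = 11359.264 mm³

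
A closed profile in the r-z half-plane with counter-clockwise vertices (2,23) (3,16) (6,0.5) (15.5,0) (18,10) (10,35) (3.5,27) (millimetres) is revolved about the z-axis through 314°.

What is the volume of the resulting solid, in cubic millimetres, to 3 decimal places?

Profile (r,z), 7 vertices: (2,23) (3,16) (6,0.5) (15.5,0) (18,10) (10,35) (3.5,27)
edge 0: (2,23)→(3,16)  cross = 2·16 − 3·23 = -37.0000; (r_i+r_j)·cross = 5·-37.0000 = -185.0000
edge 1: (3,16)→(6,0.5)  cross = 3·0.5 − 6·16 = -94.5000; (r_i+r_j)·cross = 9·-94.5000 = -850.5000
edge 2: (6,0.5)→(15.5,0)  cross = 6·0 − 15.5·0.5 = -7.7500; (r_i+r_j)·cross = 21.5·-7.7500 = -166.6250
edge 3: (15.5,0)→(18,10)  cross = 15.5·10 − 18·0 = 155.0000; (r_i+r_j)·cross = 33.5·155.0000 = 5192.5000
edge 4: (18,10)→(10,35)  cross = 18·35 − 10·10 = 530.0000; (r_i+r_j)·cross = 28·530.0000 = 14840.0000
edge 5: (10,35)→(3.5,27)  cross = 10·27 − 3.5·35 = 147.5000; (r_i+r_j)·cross = 13.5·147.5000 = 1991.2500
edge 6: (3.5,27)→(2,23)  cross = 3.5·23 − 2·27 = 26.5000; (r_i+r_j)·cross = 5.5·26.5000 = 145.7500
Σcross = 719.7500 → A = |Σcross|/2 = 359.8750 mm²
Σ(r_i+r_j)·cross = 20967.3750 → first moment M = |Σ|/6 = 3494.5625
R_c = M/A = 3494.5625/359.8750 = 9.7105 mm
θ = 314° = 5.480334 rad
V = θ·R_c·A = 5.480334·9.7105·359.8750 = 19151.369 mm³

Volume = 19151.369 mm³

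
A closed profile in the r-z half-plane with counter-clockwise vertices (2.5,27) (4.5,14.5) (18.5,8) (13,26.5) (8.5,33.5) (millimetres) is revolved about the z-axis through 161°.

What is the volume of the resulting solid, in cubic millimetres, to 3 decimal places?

Profile (r,z), 5 vertices: (2.5,27) (4.5,14.5) (18.5,8) (13,26.5) (8.5,33.5)
edge 0: (2.5,27)→(4.5,14.5)  cross = 2.5·14.5 − 4.5·27 = -85.2500; (r_i+r_j)·cross = 7·-85.2500 = -596.7500
edge 1: (4.5,14.5)→(18.5,8)  cross = 4.5·8 − 18.5·14.5 = -232.2500; (r_i+r_j)·cross = 23·-232.2500 = -5341.7500
edge 2: (18.5,8)→(13,26.5)  cross = 18.5·26.5 − 13·8 = 386.2500; (r_i+r_j)·cross = 31.5·386.2500 = 12166.8750
edge 3: (13,26.5)→(8.5,33.5)  cross = 13·33.5 − 8.5·26.5 = 210.2500; (r_i+r_j)·cross = 21.5·210.2500 = 4520.3750
edge 4: (8.5,33.5)→(2.5,27)  cross = 8.5·27 − 2.5·33.5 = 145.7500; (r_i+r_j)·cross = 11·145.7500 = 1603.2500
Σcross = 424.7500 → A = |Σcross|/2 = 212.3750 mm²
Σ(r_i+r_j)·cross = 12352.0000 → first moment M = |Σ|/6 = 2058.6667
R_c = M/A = 2058.6667/212.3750 = 9.6935 mm
θ = 161° = 2.809980 rad
V = θ·R_c·A = 2.809980·9.6935·212.3750 = 5784.812 mm³

Volume = 5784.812 mm³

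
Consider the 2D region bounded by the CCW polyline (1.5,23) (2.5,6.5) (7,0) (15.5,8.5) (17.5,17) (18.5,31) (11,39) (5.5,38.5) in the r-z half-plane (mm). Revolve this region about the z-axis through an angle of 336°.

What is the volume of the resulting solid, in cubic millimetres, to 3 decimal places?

Profile (r,z), 8 vertices: (1.5,23) (2.5,6.5) (7,0) (15.5,8.5) (17.5,17) (18.5,31) (11,39) (5.5,38.5)
edge 0: (1.5,23)→(2.5,6.5)  cross = 1.5·6.5 − 2.5·23 = -47.7500; (r_i+r_j)·cross = 4·-47.7500 = -191.0000
edge 1: (2.5,6.5)→(7,0)  cross = 2.5·0 − 7·6.5 = -45.5000; (r_i+r_j)·cross = 9.5·-45.5000 = -432.2500
edge 2: (7,0)→(15.5,8.5)  cross = 7·8.5 − 15.5·0 = 59.5000; (r_i+r_j)·cross = 22.5·59.5000 = 1338.7500
edge 3: (15.5,8.5)→(17.5,17)  cross = 15.5·17 − 17.5·8.5 = 114.7500; (r_i+r_j)·cross = 33·114.7500 = 3786.7500
edge 4: (17.5,17)→(18.5,31)  cross = 17.5·31 − 18.5·17 = 228.0000; (r_i+r_j)·cross = 36·228.0000 = 8208.0000
edge 5: (18.5,31)→(11,39)  cross = 18.5·39 − 11·31 = 380.5000; (r_i+r_j)·cross = 29.5·380.5000 = 11224.7500
edge 6: (11,39)→(5.5,38.5)  cross = 11·38.5 − 5.5·39 = 209.0000; (r_i+r_j)·cross = 16.5·209.0000 = 3448.5000
edge 7: (5.5,38.5)→(1.5,23)  cross = 5.5·23 − 1.5·38.5 = 68.7500; (r_i+r_j)·cross = 7·68.7500 = 481.2500
Σcross = 967.2500 → A = |Σcross|/2 = 483.6250 mm²
Σ(r_i+r_j)·cross = 27864.7500 → first moment M = |Σ|/6 = 4644.1250
R_c = M/A = 4644.1250/483.6250 = 9.6027 mm
θ = 336° = 5.864306 rad
V = θ·R_c·A = 5.864306·9.6027·483.6250 = 27234.571 mm³

Volume = 27234.571 mm³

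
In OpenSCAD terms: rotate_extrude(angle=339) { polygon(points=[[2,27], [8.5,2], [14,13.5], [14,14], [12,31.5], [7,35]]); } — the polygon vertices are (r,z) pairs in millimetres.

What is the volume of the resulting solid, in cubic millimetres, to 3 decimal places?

Profile (r,z), 6 vertices: (2,27) (8.5,2) (14,13.5) (14,14) (12,31.5) (7,35)
edge 0: (2,27)→(8.5,2)  cross = 2·2 − 8.5·27 = -225.5000; (r_i+r_j)·cross = 10.5·-225.5000 = -2367.7500
edge 1: (8.5,2)→(14,13.5)  cross = 8.5·13.5 − 14·2 = 86.7500; (r_i+r_j)·cross = 22.5·86.7500 = 1951.8750
edge 2: (14,13.5)→(14,14)  cross = 14·14 − 14·13.5 = 7.0000; (r_i+r_j)·cross = 28·7.0000 = 196.0000
edge 3: (14,14)→(12,31.5)  cross = 14·31.5 − 12·14 = 273.0000; (r_i+r_j)·cross = 26·273.0000 = 7098.0000
edge 4: (12,31.5)→(7,35)  cross = 12·35 − 7·31.5 = 199.5000; (r_i+r_j)·cross = 19·199.5000 = 3790.5000
edge 5: (7,35)→(2,27)  cross = 7·27 − 2·35 = 119.0000; (r_i+r_j)·cross = 9·119.0000 = 1071.0000
Σcross = 459.7500 → A = |Σcross|/2 = 229.8750 mm²
Σ(r_i+r_j)·cross = 11739.6250 → first moment M = |Σ|/6 = 1956.6042
R_c = M/A = 1956.6042/229.8750 = 8.5116 mm
θ = 339° = 5.916666 rad
V = θ·R_c·A = 5.916666·8.5116·229.8750 = 11576.574 mm³

Volume = 11576.574 mm³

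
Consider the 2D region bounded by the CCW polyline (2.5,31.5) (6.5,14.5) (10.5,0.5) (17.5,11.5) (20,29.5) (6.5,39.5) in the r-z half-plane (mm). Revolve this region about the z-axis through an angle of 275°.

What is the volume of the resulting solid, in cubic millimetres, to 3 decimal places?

Profile (r,z), 6 vertices: (2.5,31.5) (6.5,14.5) (10.5,0.5) (17.5,11.5) (20,29.5) (6.5,39.5)
edge 0: (2.5,31.5)→(6.5,14.5)  cross = 2.5·14.5 − 6.5·31.5 = -168.5000; (r_i+r_j)·cross = 9·-168.5000 = -1516.5000
edge 1: (6.5,14.5)→(10.5,0.5)  cross = 6.5·0.5 − 10.5·14.5 = -149.0000; (r_i+r_j)·cross = 17·-149.0000 = -2533.0000
edge 2: (10.5,0.5)→(17.5,11.5)  cross = 10.5·11.5 − 17.5·0.5 = 112.0000; (r_i+r_j)·cross = 28·112.0000 = 3136.0000
edge 3: (17.5,11.5)→(20,29.5)  cross = 17.5·29.5 − 20·11.5 = 286.2500; (r_i+r_j)·cross = 37.5·286.2500 = 10734.3750
edge 4: (20,29.5)→(6.5,39.5)  cross = 20·39.5 − 6.5·29.5 = 598.2500; (r_i+r_j)·cross = 26.5·598.2500 = 15853.6250
edge 5: (6.5,39.5)→(2.5,31.5)  cross = 6.5·31.5 − 2.5·39.5 = 106.0000; (r_i+r_j)·cross = 9·106.0000 = 954.0000
Σcross = 785.0000 → A = |Σcross|/2 = 392.5000 mm²
Σ(r_i+r_j)·cross = 26628.5000 → first moment M = |Σ|/6 = 4438.0833
R_c = M/A = 4438.0833/392.5000 = 11.3072 mm
θ = 275° = 4.799655 rad
V = θ·R_c·A = 4.799655·11.3072·392.5000 = 21301.271 mm³

Volume = 21301.271 mm³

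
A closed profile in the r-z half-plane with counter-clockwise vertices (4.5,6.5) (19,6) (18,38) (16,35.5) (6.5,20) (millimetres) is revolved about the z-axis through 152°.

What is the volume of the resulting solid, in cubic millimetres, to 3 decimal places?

Profile (r,z), 5 vertices: (4.5,6.5) (19,6) (18,38) (16,35.5) (6.5,20)
edge 0: (4.5,6.5)→(19,6)  cross = 4.5·6 − 19·6.5 = -96.5000; (r_i+r_j)·cross = 23.5·-96.5000 = -2267.7500
edge 1: (19,6)→(18,38)  cross = 19·38 − 18·6 = 614.0000; (r_i+r_j)·cross = 37·614.0000 = 22718.0000
edge 2: (18,38)→(16,35.5)  cross = 18·35.5 − 16·38 = 31.0000; (r_i+r_j)·cross = 34·31.0000 = 1054.0000
edge 3: (16,35.5)→(6.5,20)  cross = 16·20 − 6.5·35.5 = 89.2500; (r_i+r_j)·cross = 22.5·89.2500 = 2008.1250
edge 4: (6.5,20)→(4.5,6.5)  cross = 6.5·6.5 − 4.5·20 = -47.7500; (r_i+r_j)·cross = 11·-47.7500 = -525.2500
Σcross = 590.0000 → A = |Σcross|/2 = 295.0000 mm²
Σ(r_i+r_j)·cross = 22987.1250 → first moment M = |Σ|/6 = 3831.1875
R_c = M/A = 3831.1875/295.0000 = 12.9871 mm
θ = 152° = 2.652900 rad
V = θ·R_c·A = 2.652900·12.9871·295.0000 = 10163.759 mm³

Volume = 10163.759 mm³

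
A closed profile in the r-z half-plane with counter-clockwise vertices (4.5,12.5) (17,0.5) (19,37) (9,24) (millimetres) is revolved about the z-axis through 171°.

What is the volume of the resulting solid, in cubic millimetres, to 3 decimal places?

Profile (r,z), 4 vertices: (4.5,12.5) (17,0.5) (19,37) (9,24)
edge 0: (4.5,12.5)→(17,0.5)  cross = 4.5·0.5 − 17·12.5 = -210.2500; (r_i+r_j)·cross = 21.5·-210.2500 = -4520.3750
edge 1: (17,0.5)→(19,37)  cross = 17·37 − 19·0.5 = 619.5000; (r_i+r_j)·cross = 36·619.5000 = 22302.0000
edge 2: (19,37)→(9,24)  cross = 19·24 − 9·37 = 123.0000; (r_i+r_j)·cross = 28·123.0000 = 3444.0000
edge 3: (9,24)→(4.5,12.5)  cross = 9·12.5 − 4.5·24 = 4.5000; (r_i+r_j)·cross = 13.5·4.5000 = 60.7500
Σcross = 536.7500 → A = |Σcross|/2 = 268.3750 mm²
Σ(r_i+r_j)·cross = 21286.3750 → first moment M = |Σ|/6 = 3547.7292
R_c = M/A = 3547.7292/268.3750 = 13.2193 mm
θ = 171° = 2.984513 rad
V = θ·R_c·A = 2.984513·13.2193·268.3750 = 10588.244 mm³

Volume = 10588.244 mm³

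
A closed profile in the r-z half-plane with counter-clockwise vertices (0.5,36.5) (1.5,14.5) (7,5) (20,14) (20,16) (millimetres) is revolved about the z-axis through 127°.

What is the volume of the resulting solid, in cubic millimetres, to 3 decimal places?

Volume = 5708.771 mm³

Profile (r,z), 5 vertices: (0.5,36.5) (1.5,14.5) (7,5) (20,14) (20,16)
edge 0: (0.5,36.5)→(1.5,14.5)  cross = 0.5·14.5 − 1.5·36.5 = -47.5000; (r_i+r_j)·cross = 2·-47.5000 = -95.0000
edge 1: (1.5,14.5)→(7,5)  cross = 1.5·5 − 7·14.5 = -94.0000; (r_i+r_j)·cross = 8.5·-94.0000 = -799.0000
edge 2: (7,5)→(20,14)  cross = 7·14 − 20·5 = -2.0000; (r_i+r_j)·cross = 27·-2.0000 = -54.0000
edge 3: (20,14)→(20,16)  cross = 20·16 − 20·14 = 40.0000; (r_i+r_j)·cross = 40·40.0000 = 1600.0000
edge 4: (20,16)→(0.5,36.5)  cross = 20·36.5 − 0.5·16 = 722.0000; (r_i+r_j)·cross = 20.5·722.0000 = 14801.0000
Σcross = 618.5000 → A = |Σcross|/2 = 309.2500 mm²
Σ(r_i+r_j)·cross = 15453.0000 → first moment M = |Σ|/6 = 2575.5000
R_c = M/A = 2575.5000/309.2500 = 8.3282 mm
θ = 127° = 2.216568 rad
V = θ·R_c·A = 2.216568·8.3282·309.2500 = 5708.771 mm³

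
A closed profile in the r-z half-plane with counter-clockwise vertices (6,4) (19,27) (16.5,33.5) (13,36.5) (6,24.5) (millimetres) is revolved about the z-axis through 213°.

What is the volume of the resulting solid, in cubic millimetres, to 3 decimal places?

Volume = 8837.936 mm³

Profile (r,z), 5 vertices: (6,4) (19,27) (16.5,33.5) (13,36.5) (6,24.5)
edge 0: (6,4)→(19,27)  cross = 6·27 − 19·4 = 86.0000; (r_i+r_j)·cross = 25·86.0000 = 2150.0000
edge 1: (19,27)→(16.5,33.5)  cross = 19·33.5 − 16.5·27 = 191.0000; (r_i+r_j)·cross = 35.5·191.0000 = 6780.5000
edge 2: (16.5,33.5)→(13,36.5)  cross = 16.5·36.5 − 13·33.5 = 166.7500; (r_i+r_j)·cross = 29.5·166.7500 = 4919.1250
edge 3: (13,36.5)→(6,24.5)  cross = 13·24.5 − 6·36.5 = 99.5000; (r_i+r_j)·cross = 19·99.5000 = 1890.5000
edge 4: (6,24.5)→(6,4)  cross = 6·4 − 6·24.5 = -123.0000; (r_i+r_j)·cross = 12·-123.0000 = -1476.0000
Σcross = 420.2500 → A = |Σcross|/2 = 210.1250 mm²
Σ(r_i+r_j)·cross = 14264.1250 → first moment M = |Σ|/6 = 2377.3542
R_c = M/A = 2377.3542/210.1250 = 11.3140 mm
θ = 213° = 3.717551 rad
V = θ·R_c·A = 3.717551·11.3140·210.1250 = 8837.936 mm³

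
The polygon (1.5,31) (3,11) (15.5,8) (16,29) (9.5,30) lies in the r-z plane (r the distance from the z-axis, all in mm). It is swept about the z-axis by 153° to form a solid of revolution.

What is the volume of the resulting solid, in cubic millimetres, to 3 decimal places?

Profile (r,z), 5 vertices: (1.5,31) (3,11) (15.5,8) (16,29) (9.5,30)
edge 0: (1.5,31)→(3,11)  cross = 1.5·11 − 3·31 = -76.5000; (r_i+r_j)·cross = 4.5·-76.5000 = -344.2500
edge 1: (3,11)→(15.5,8)  cross = 3·8 − 15.5·11 = -146.5000; (r_i+r_j)·cross = 18.5·-146.5000 = -2710.2500
edge 2: (15.5,8)→(16,29)  cross = 15.5·29 − 16·8 = 321.5000; (r_i+r_j)·cross = 31.5·321.5000 = 10127.2500
edge 3: (16,29)→(9.5,30)  cross = 16·30 − 9.5·29 = 204.5000; (r_i+r_j)·cross = 25.5·204.5000 = 5214.7500
edge 4: (9.5,30)→(1.5,31)  cross = 9.5·31 − 1.5·30 = 249.5000; (r_i+r_j)·cross = 11·249.5000 = 2744.5000
Σcross = 552.5000 → A = |Σcross|/2 = 276.2500 mm²
Σ(r_i+r_j)·cross = 15032.0000 → first moment M = |Σ|/6 = 2505.3333
R_c = M/A = 2505.3333/276.2500 = 9.0691 mm
θ = 153° = 2.670354 rad
V = θ·R_c·A = 2.670354·9.0691·276.2500 = 6690.126 mm³

Volume = 6690.126 mm³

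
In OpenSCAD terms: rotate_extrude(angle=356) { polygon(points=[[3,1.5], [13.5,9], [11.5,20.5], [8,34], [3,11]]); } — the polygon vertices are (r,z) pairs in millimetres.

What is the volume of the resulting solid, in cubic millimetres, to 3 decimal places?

Profile (r,z), 5 vertices: (3,1.5) (13.5,9) (11.5,20.5) (8,34) (3,11)
edge 0: (3,1.5)→(13.5,9)  cross = 3·9 − 13.5·1.5 = 6.7500; (r_i+r_j)·cross = 16.5·6.7500 = 111.3750
edge 1: (13.5,9)→(11.5,20.5)  cross = 13.5·20.5 − 11.5·9 = 173.2500; (r_i+r_j)·cross = 25·173.2500 = 4331.2500
edge 2: (11.5,20.5)→(8,34)  cross = 11.5·34 − 8·20.5 = 227.0000; (r_i+r_j)·cross = 19.5·227.0000 = 4426.5000
edge 3: (8,34)→(3,11)  cross = 8·11 − 3·34 = -14.0000; (r_i+r_j)·cross = 11·-14.0000 = -154.0000
edge 4: (3,11)→(3,1.5)  cross = 3·1.5 − 3·11 = -28.5000; (r_i+r_j)·cross = 6·-28.5000 = -171.0000
Σcross = 364.5000 → A = |Σcross|/2 = 182.2500 mm²
Σ(r_i+r_j)·cross = 8544.1250 → first moment M = |Σ|/6 = 1424.0208
R_c = M/A = 1424.0208/182.2500 = 7.8136 mm
θ = 356° = 6.213372 rad
V = θ·R_c·A = 6.213372·7.8136·182.2500 = 8847.971 mm³

Volume = 8847.971 mm³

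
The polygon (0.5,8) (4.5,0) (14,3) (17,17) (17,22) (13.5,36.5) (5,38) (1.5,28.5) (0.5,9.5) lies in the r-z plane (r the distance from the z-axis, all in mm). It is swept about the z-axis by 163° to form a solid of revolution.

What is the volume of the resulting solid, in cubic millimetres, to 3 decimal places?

Volume = 11992.501 mm³

Profile (r,z), 9 vertices: (0.5,8) (4.5,0) (14,3) (17,17) (17,22) (13.5,36.5) (5,38) (1.5,28.5) (0.5,9.5)
edge 0: (0.5,8)→(4.5,0)  cross = 0.5·0 − 4.5·8 = -36.0000; (r_i+r_j)·cross = 5·-36.0000 = -180.0000
edge 1: (4.5,0)→(14,3)  cross = 4.5·3 − 14·0 = 13.5000; (r_i+r_j)·cross = 18.5·13.5000 = 249.7500
edge 2: (14,3)→(17,17)  cross = 14·17 − 17·3 = 187.0000; (r_i+r_j)·cross = 31·187.0000 = 5797.0000
edge 3: (17,17)→(17,22)  cross = 17·22 − 17·17 = 85.0000; (r_i+r_j)·cross = 34·85.0000 = 2890.0000
edge 4: (17,22)→(13.5,36.5)  cross = 17·36.5 − 13.5·22 = 323.5000; (r_i+r_j)·cross = 30.5·323.5000 = 9866.7500
edge 5: (13.5,36.5)→(5,38)  cross = 13.5·38 − 5·36.5 = 330.5000; (r_i+r_j)·cross = 18.5·330.5000 = 6114.2500
edge 6: (5,38)→(1.5,28.5)  cross = 5·28.5 − 1.5·38 = 85.5000; (r_i+r_j)·cross = 6.5·85.5000 = 555.7500
edge 7: (1.5,28.5)→(0.5,9.5)  cross = 1.5·9.5 − 0.5·28.5 = 0.0000; (r_i+r_j)·cross = 2·0.0000 = 0.0000
edge 8: (0.5,9.5)→(0.5,8)  cross = 0.5·8 − 0.5·9.5 = -0.7500; (r_i+r_j)·cross = 1·-0.7500 = -0.7500
Σcross = 988.2500 → A = |Σcross|/2 = 494.1250 mm²
Σ(r_i+r_j)·cross = 25292.7500 → first moment M = |Σ|/6 = 4215.4583
R_c = M/A = 4215.4583/494.1250 = 8.5312 mm
θ = 163° = 2.844887 rad
V = θ·R_c·A = 2.844887·8.5312·494.1250 = 11992.501 mm³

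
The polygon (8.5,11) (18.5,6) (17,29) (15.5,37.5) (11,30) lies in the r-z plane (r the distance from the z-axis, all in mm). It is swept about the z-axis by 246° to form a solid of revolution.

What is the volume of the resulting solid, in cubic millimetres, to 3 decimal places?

Profile (r,z), 5 vertices: (8.5,11) (18.5,6) (17,29) (15.5,37.5) (11,30)
edge 0: (8.5,11)→(18.5,6)  cross = 8.5·6 − 18.5·11 = -152.5000; (r_i+r_j)·cross = 27·-152.5000 = -4117.5000
edge 1: (18.5,6)→(17,29)  cross = 18.5·29 − 17·6 = 434.5000; (r_i+r_j)·cross = 35.5·434.5000 = 15424.7500
edge 2: (17,29)→(15.5,37.5)  cross = 17·37.5 − 15.5·29 = 188.0000; (r_i+r_j)·cross = 32.5·188.0000 = 6110.0000
edge 3: (15.5,37.5)→(11,30)  cross = 15.5·30 − 11·37.5 = 52.5000; (r_i+r_j)·cross = 26.5·52.5000 = 1391.2500
edge 4: (11,30)→(8.5,11)  cross = 11·11 − 8.5·30 = -134.0000; (r_i+r_j)·cross = 19.5·-134.0000 = -2613.0000
Σcross = 388.5000 → A = |Σcross|/2 = 194.2500 mm²
Σ(r_i+r_j)·cross = 16195.5000 → first moment M = |Σ|/6 = 2699.2500
R_c = M/A = 2699.2500/194.2500 = 13.8958 mm
θ = 246° = 4.293510 rad
V = θ·R_c·A = 4.293510·13.8958·194.2500 = 11589.257 mm³

Volume = 11589.257 mm³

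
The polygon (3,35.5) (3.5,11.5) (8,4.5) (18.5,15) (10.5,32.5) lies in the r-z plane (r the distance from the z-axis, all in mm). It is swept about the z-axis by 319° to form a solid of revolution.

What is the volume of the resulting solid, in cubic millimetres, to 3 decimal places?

Profile (r,z), 5 vertices: (3,35.5) (3.5,11.5) (8,4.5) (18.5,15) (10.5,32.5)
edge 0: (3,35.5)→(3.5,11.5)  cross = 3·11.5 − 3.5·35.5 = -89.7500; (r_i+r_j)·cross = 6.5·-89.7500 = -583.3750
edge 1: (3.5,11.5)→(8,4.5)  cross = 3.5·4.5 − 8·11.5 = -76.2500; (r_i+r_j)·cross = 11.5·-76.2500 = -876.8750
edge 2: (8,4.5)→(18.5,15)  cross = 8·15 − 18.5·4.5 = 36.7500; (r_i+r_j)·cross = 26.5·36.7500 = 973.8750
edge 3: (18.5,15)→(10.5,32.5)  cross = 18.5·32.5 − 10.5·15 = 443.7500; (r_i+r_j)·cross = 29·443.7500 = 12868.7500
edge 4: (10.5,32.5)→(3,35.5)  cross = 10.5·35.5 − 3·32.5 = 275.2500; (r_i+r_j)·cross = 13.5·275.2500 = 3715.8750
Σcross = 589.7500 → A = |Σcross|/2 = 294.8750 mm²
Σ(r_i+r_j)·cross = 16098.2500 → first moment M = |Σ|/6 = 2683.0417
R_c = M/A = 2683.0417/294.8750 = 9.0989 mm
θ = 319° = 5.567600 rad
V = θ·R_c·A = 5.567600·9.0989·294.8750 = 14938.104 mm³

Volume = 14938.104 mm³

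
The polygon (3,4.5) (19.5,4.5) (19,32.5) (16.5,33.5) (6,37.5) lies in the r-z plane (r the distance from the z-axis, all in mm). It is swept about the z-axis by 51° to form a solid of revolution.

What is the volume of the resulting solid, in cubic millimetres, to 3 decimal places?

Profile (r,z), 5 vertices: (3,4.5) (19.5,4.5) (19,32.5) (16.5,33.5) (6,37.5)
edge 0: (3,4.5)→(19.5,4.5)  cross = 3·4.5 − 19.5·4.5 = -74.2500; (r_i+r_j)·cross = 22.5·-74.2500 = -1670.6250
edge 1: (19.5,4.5)→(19,32.5)  cross = 19.5·32.5 − 19·4.5 = 548.2500; (r_i+r_j)·cross = 38.5·548.2500 = 21107.6250
edge 2: (19,32.5)→(16.5,33.5)  cross = 19·33.5 − 16.5·32.5 = 100.2500; (r_i+r_j)·cross = 35.5·100.2500 = 3558.8750
edge 3: (16.5,33.5)→(6,37.5)  cross = 16.5·37.5 − 6·33.5 = 417.7500; (r_i+r_j)·cross = 22.5·417.7500 = 9399.3750
edge 4: (6,37.5)→(3,4.5)  cross = 6·4.5 − 3·37.5 = -85.5000; (r_i+r_j)·cross = 9·-85.5000 = -769.5000
Σcross = 906.5000 → A = |Σcross|/2 = 453.2500 mm²
Σ(r_i+r_j)·cross = 31625.7500 → first moment M = |Σ|/6 = 5270.9583
R_c = M/A = 5270.9583/453.2500 = 11.6293 mm
θ = 51° = 0.890118 rad
V = θ·R_c·A = 0.890118·11.6293·453.2500 = 4691.774 mm³

Volume = 4691.774 mm³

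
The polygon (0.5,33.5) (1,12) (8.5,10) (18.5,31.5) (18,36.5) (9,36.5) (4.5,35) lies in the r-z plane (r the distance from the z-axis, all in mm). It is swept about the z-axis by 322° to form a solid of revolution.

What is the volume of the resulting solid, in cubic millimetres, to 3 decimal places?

Profile (r,z), 7 vertices: (0.5,33.5) (1,12) (8.5,10) (18.5,31.5) (18,36.5) (9,36.5) (4.5,35)
edge 0: (0.5,33.5)→(1,12)  cross = 0.5·12 − 1·33.5 = -27.5000; (r_i+r_j)·cross = 1.5·-27.5000 = -41.2500
edge 1: (1,12)→(8.5,10)  cross = 1·10 − 8.5·12 = -92.0000; (r_i+r_j)·cross = 9.5·-92.0000 = -874.0000
edge 2: (8.5,10)→(18.5,31.5)  cross = 8.5·31.5 − 18.5·10 = 82.7500; (r_i+r_j)·cross = 27·82.7500 = 2234.2500
edge 3: (18.5,31.5)→(18,36.5)  cross = 18.5·36.5 − 18·31.5 = 108.2500; (r_i+r_j)·cross = 36.5·108.2500 = 3951.1250
edge 4: (18,36.5)→(9,36.5)  cross = 18·36.5 − 9·36.5 = 328.5000; (r_i+r_j)·cross = 27·328.5000 = 8869.5000
edge 5: (9,36.5)→(4.5,35)  cross = 9·35 − 4.5·36.5 = 150.7500; (r_i+r_j)·cross = 13.5·150.7500 = 2035.1250
edge 6: (4.5,35)→(0.5,33.5)  cross = 4.5·33.5 − 0.5·35 = 133.2500; (r_i+r_j)·cross = 5·133.2500 = 666.2500
Σcross = 684.0000 → A = |Σcross|/2 = 342.0000 mm²
Σ(r_i+r_j)·cross = 16841.0000 → first moment M = |Σ|/6 = 2806.8333
R_c = M/A = 2806.8333/342.0000 = 8.2071 mm
θ = 322° = 5.619960 rad
V = θ·R_c·A = 5.619960·8.2071·342.0000 = 15774.292 mm³

Volume = 15774.292 mm³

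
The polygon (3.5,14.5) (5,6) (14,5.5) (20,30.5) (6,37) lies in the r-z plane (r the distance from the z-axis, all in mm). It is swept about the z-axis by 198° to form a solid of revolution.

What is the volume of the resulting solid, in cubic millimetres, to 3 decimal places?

Volume = 13445.755 mm³

Profile (r,z), 5 vertices: (3.5,14.5) (5,6) (14,5.5) (20,30.5) (6,37)
edge 0: (3.5,14.5)→(5,6)  cross = 3.5·6 − 5·14.5 = -51.5000; (r_i+r_j)·cross = 8.5·-51.5000 = -437.7500
edge 1: (5,6)→(14,5.5)  cross = 5·5.5 − 14·6 = -56.5000; (r_i+r_j)·cross = 19·-56.5000 = -1073.5000
edge 2: (14,5.5)→(20,30.5)  cross = 14·30.5 − 20·5.5 = 317.0000; (r_i+r_j)·cross = 34·317.0000 = 10778.0000
edge 3: (20,30.5)→(6,37)  cross = 20·37 − 6·30.5 = 557.0000; (r_i+r_j)·cross = 26·557.0000 = 14482.0000
edge 4: (6,37)→(3.5,14.5)  cross = 6·14.5 − 3.5·37 = -42.5000; (r_i+r_j)·cross = 9.5·-42.5000 = -403.7500
Σcross = 723.5000 → A = |Σcross|/2 = 361.7500 mm²
Σ(r_i+r_j)·cross = 23345.0000 → first moment M = |Σ|/6 = 3890.8333
R_c = M/A = 3890.8333/361.7500 = 10.7556 mm
θ = 198° = 3.455752 rad
V = θ·R_c·A = 3.455752·10.7556·361.7500 = 13445.755 mm³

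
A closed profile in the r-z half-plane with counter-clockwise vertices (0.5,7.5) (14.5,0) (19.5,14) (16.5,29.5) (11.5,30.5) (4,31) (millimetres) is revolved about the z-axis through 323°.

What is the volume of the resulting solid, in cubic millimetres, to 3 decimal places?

Volume = 24387.216 mm³

Profile (r,z), 6 vertices: (0.5,7.5) (14.5,0) (19.5,14) (16.5,29.5) (11.5,30.5) (4,31)
edge 0: (0.5,7.5)→(14.5,0)  cross = 0.5·0 − 14.5·7.5 = -108.7500; (r_i+r_j)·cross = 15·-108.7500 = -1631.2500
edge 1: (14.5,0)→(19.5,14)  cross = 14.5·14 − 19.5·0 = 203.0000; (r_i+r_j)·cross = 34·203.0000 = 6902.0000
edge 2: (19.5,14)→(16.5,29.5)  cross = 19.5·29.5 − 16.5·14 = 344.2500; (r_i+r_j)·cross = 36·344.2500 = 12393.0000
edge 3: (16.5,29.5)→(11.5,30.5)  cross = 16.5·30.5 − 11.5·29.5 = 164.0000; (r_i+r_j)·cross = 28·164.0000 = 4592.0000
edge 4: (11.5,30.5)→(4,31)  cross = 11.5·31 − 4·30.5 = 234.5000; (r_i+r_j)·cross = 15.5·234.5000 = 3634.7500
edge 5: (4,31)→(0.5,7.5)  cross = 4·7.5 − 0.5·31 = 14.5000; (r_i+r_j)·cross = 4.5·14.5000 = 65.2500
Σcross = 851.5000 → A = |Σcross|/2 = 425.7500 mm²
Σ(r_i+r_j)·cross = 25955.7500 → first moment M = |Σ|/6 = 4325.9583
R_c = M/A = 4325.9583/425.7500 = 10.1608 mm
θ = 323° = 5.637413 rad
V = θ·R_c·A = 5.637413·10.1608·425.7500 = 24387.216 mm³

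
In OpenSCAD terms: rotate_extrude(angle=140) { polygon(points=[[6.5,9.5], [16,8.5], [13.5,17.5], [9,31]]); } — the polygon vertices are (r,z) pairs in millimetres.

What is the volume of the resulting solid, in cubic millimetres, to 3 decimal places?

Volume = 2758.057 mm³

Profile (r,z), 4 vertices: (6.5,9.5) (16,8.5) (13.5,17.5) (9,31)
edge 0: (6.5,9.5)→(16,8.5)  cross = 6.5·8.5 − 16·9.5 = -96.7500; (r_i+r_j)·cross = 22.5·-96.7500 = -2176.8750
edge 1: (16,8.5)→(13.5,17.5)  cross = 16·17.5 − 13.5·8.5 = 165.2500; (r_i+r_j)·cross = 29.5·165.2500 = 4874.8750
edge 2: (13.5,17.5)→(9,31)  cross = 13.5·31 − 9·17.5 = 261.0000; (r_i+r_j)·cross = 22.5·261.0000 = 5872.5000
edge 3: (9,31)→(6.5,9.5)  cross = 9·9.5 − 6.5·31 = -116.0000; (r_i+r_j)·cross = 15.5·-116.0000 = -1798.0000
Σcross = 213.5000 → A = |Σcross|/2 = 106.7500 mm²
Σ(r_i+r_j)·cross = 6772.5000 → first moment M = |Σ|/6 = 1128.7500
R_c = M/A = 1128.7500/106.7500 = 10.5738 mm
θ = 140° = 2.443461 rad
V = θ·R_c·A = 2.443461·10.5738·106.7500 = 2758.057 mm³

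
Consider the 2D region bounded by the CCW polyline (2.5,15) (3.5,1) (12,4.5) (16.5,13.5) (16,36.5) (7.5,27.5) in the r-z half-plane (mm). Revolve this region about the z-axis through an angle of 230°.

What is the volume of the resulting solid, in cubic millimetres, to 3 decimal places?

Profile (r,z), 6 vertices: (2.5,15) (3.5,1) (12,4.5) (16.5,13.5) (16,36.5) (7.5,27.5)
edge 0: (2.5,15)→(3.5,1)  cross = 2.5·1 − 3.5·15 = -50.0000; (r_i+r_j)·cross = 6·-50.0000 = -300.0000
edge 1: (3.5,1)→(12,4.5)  cross = 3.5·4.5 − 12·1 = 3.7500; (r_i+r_j)·cross = 15.5·3.7500 = 58.1250
edge 2: (12,4.5)→(16.5,13.5)  cross = 12·13.5 − 16.5·4.5 = 87.7500; (r_i+r_j)·cross = 28.5·87.7500 = 2500.8750
edge 3: (16.5,13.5)→(16,36.5)  cross = 16.5·36.5 − 16·13.5 = 386.2500; (r_i+r_j)·cross = 32.5·386.2500 = 12553.1250
edge 4: (16,36.5)→(7.5,27.5)  cross = 16·27.5 − 7.5·36.5 = 166.2500; (r_i+r_j)·cross = 23.5·166.2500 = 3906.8750
edge 5: (7.5,27.5)→(2.5,15)  cross = 7.5·15 − 2.5·27.5 = 43.7500; (r_i+r_j)·cross = 10·43.7500 = 437.5000
Σcross = 637.7500 → A = |Σcross|/2 = 318.8750 mm²
Σ(r_i+r_j)·cross = 19156.5000 → first moment M = |Σ|/6 = 3192.7500
R_c = M/A = 3192.7500/318.8750 = 10.0125 mm
θ = 230° = 4.014257 rad
V = θ·R_c·A = 4.014257·10.0125·318.8750 = 12816.520 mm³

Volume = 12816.520 mm³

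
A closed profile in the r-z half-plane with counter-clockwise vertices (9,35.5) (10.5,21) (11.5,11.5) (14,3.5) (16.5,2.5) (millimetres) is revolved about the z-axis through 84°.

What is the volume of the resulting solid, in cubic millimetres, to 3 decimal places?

Profile (r,z), 5 vertices: (9,35.5) (10.5,21) (11.5,11.5) (14,3.5) (16.5,2.5)
edge 0: (9,35.5)→(10.5,21)  cross = 9·21 − 10.5·35.5 = -183.7500; (r_i+r_j)·cross = 19.5·-183.7500 = -3583.1250
edge 1: (10.5,21)→(11.5,11.5)  cross = 10.5·11.5 − 11.5·21 = -120.7500; (r_i+r_j)·cross = 22·-120.7500 = -2656.5000
edge 2: (11.5,11.5)→(14,3.5)  cross = 11.5·3.5 − 14·11.5 = -120.7500; (r_i+r_j)·cross = 25.5·-120.7500 = -3079.1250
edge 3: (14,3.5)→(16.5,2.5)  cross = 14·2.5 − 16.5·3.5 = -22.7500; (r_i+r_j)·cross = 30.5·-22.7500 = -693.8750
edge 4: (16.5,2.5)→(9,35.5)  cross = 16.5·35.5 − 9·2.5 = 563.2500; (r_i+r_j)·cross = 25.5·563.2500 = 14362.8750
Σcross = 115.2500 → A = |Σcross|/2 = 57.6250 mm²
Σ(r_i+r_j)·cross = 4350.2500 → first moment M = |Σ|/6 = 725.0417
R_c = M/A = 725.0417/57.6250 = 12.5821 mm
θ = 84° = 1.466077 rad
V = θ·R_c·A = 1.466077·12.5821·57.6250 = 1062.967 mm³

Volume = 1062.967 mm³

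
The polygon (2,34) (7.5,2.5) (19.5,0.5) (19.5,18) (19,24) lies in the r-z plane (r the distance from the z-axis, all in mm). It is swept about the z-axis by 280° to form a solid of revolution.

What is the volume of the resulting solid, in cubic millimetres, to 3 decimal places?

Volume = 22095.199 mm³

Profile (r,z), 5 vertices: (2,34) (7.5,2.5) (19.5,0.5) (19.5,18) (19,24)
edge 0: (2,34)→(7.5,2.5)  cross = 2·2.5 − 7.5·34 = -250.0000; (r_i+r_j)·cross = 9.5·-250.0000 = -2375.0000
edge 1: (7.5,2.5)→(19.5,0.5)  cross = 7.5·0.5 − 19.5·2.5 = -45.0000; (r_i+r_j)·cross = 27·-45.0000 = -1215.0000
edge 2: (19.5,0.5)→(19.5,18)  cross = 19.5·18 − 19.5·0.5 = 341.2500; (r_i+r_j)·cross = 39·341.2500 = 13308.7500
edge 3: (19.5,18)→(19,24)  cross = 19.5·24 − 19·18 = 126.0000; (r_i+r_j)·cross = 38.5·126.0000 = 4851.0000
edge 4: (19,24)→(2,34)  cross = 19·34 − 2·24 = 598.0000; (r_i+r_j)·cross = 21·598.0000 = 12558.0000
Σcross = 770.2500 → A = |Σcross|/2 = 385.1250 mm²
Σ(r_i+r_j)·cross = 27127.7500 → first moment M = |Σ|/6 = 4521.2917
R_c = M/A = 4521.2917/385.1250 = 11.7398 mm
θ = 280° = 4.886922 rad
V = θ·R_c·A = 4.886922·11.7398·385.1250 = 22095.199 mm³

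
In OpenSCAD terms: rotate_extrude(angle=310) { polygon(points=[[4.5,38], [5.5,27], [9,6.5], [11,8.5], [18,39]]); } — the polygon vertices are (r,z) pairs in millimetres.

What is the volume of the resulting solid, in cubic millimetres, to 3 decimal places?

Volume = 14126.080 mm³

Profile (r,z), 5 vertices: (4.5,38) (5.5,27) (9,6.5) (11,8.5) (18,39)
edge 0: (4.5,38)→(5.5,27)  cross = 4.5·27 − 5.5·38 = -87.5000; (r_i+r_j)·cross = 10·-87.5000 = -875.0000
edge 1: (5.5,27)→(9,6.5)  cross = 5.5·6.5 − 9·27 = -207.2500; (r_i+r_j)·cross = 14.5·-207.2500 = -3005.1250
edge 2: (9,6.5)→(11,8.5)  cross = 9·8.5 − 11·6.5 = 5.0000; (r_i+r_j)·cross = 20·5.0000 = 100.0000
edge 3: (11,8.5)→(18,39)  cross = 11·39 − 18·8.5 = 276.0000; (r_i+r_j)·cross = 29·276.0000 = 8004.0000
edge 4: (18,39)→(4.5,38)  cross = 18·38 − 4.5·39 = 508.5000; (r_i+r_j)·cross = 22.5·508.5000 = 11441.2500
Σcross = 494.7500 → A = |Σcross|/2 = 247.3750 mm²
Σ(r_i+r_j)·cross = 15665.1250 → first moment M = |Σ|/6 = 2610.8542
R_c = M/A = 2610.8542/247.3750 = 10.5542 mm
θ = 310° = 5.410521 rad
V = θ·R_c·A = 5.410521·10.5542·247.3750 = 14126.080 mm³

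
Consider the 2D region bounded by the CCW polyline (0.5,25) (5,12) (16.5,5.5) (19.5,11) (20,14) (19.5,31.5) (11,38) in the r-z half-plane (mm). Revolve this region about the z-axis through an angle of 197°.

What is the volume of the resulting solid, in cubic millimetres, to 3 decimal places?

Profile (r,z), 7 vertices: (0.5,25) (5,12) (16.5,5.5) (19.5,11) (20,14) (19.5,31.5) (11,38)
edge 0: (0.5,25)→(5,12)  cross = 0.5·12 − 5·25 = -119.0000; (r_i+r_j)·cross = 5.5·-119.0000 = -654.5000
edge 1: (5,12)→(16.5,5.5)  cross = 5·5.5 − 16.5·12 = -170.5000; (r_i+r_j)·cross = 21.5·-170.5000 = -3665.7500
edge 2: (16.5,5.5)→(19.5,11)  cross = 16.5·11 − 19.5·5.5 = 74.2500; (r_i+r_j)·cross = 36·74.2500 = 2673.0000
edge 3: (19.5,11)→(20,14)  cross = 19.5·14 − 20·11 = 53.0000; (r_i+r_j)·cross = 39.5·53.0000 = 2093.5000
edge 4: (20,14)→(19.5,31.5)  cross = 20·31.5 − 19.5·14 = 357.0000; (r_i+r_j)·cross = 39.5·357.0000 = 14101.5000
edge 5: (19.5,31.5)→(11,38)  cross = 19.5·38 − 11·31.5 = 394.5000; (r_i+r_j)·cross = 30.5·394.5000 = 12032.2500
edge 6: (11,38)→(0.5,25)  cross = 11·25 − 0.5·38 = 256.0000; (r_i+r_j)·cross = 11.5·256.0000 = 2944.0000
Σcross = 845.2500 → A = |Σcross|/2 = 422.6250 mm²
Σ(r_i+r_j)·cross = 29524.0000 → first moment M = |Σ|/6 = 4920.6667
R_c = M/A = 4920.6667/422.6250 = 11.6431 mm
θ = 197° = 3.438299 rad
V = θ·R_c·A = 3.438299·11.6431·422.6250 = 16918.721 mm³

Volume = 16918.721 mm³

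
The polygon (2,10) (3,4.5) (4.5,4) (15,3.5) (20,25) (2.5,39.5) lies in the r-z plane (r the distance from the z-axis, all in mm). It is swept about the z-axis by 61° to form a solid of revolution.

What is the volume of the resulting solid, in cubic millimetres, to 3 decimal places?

Volume = 4572.853 mm³

Profile (r,z), 6 vertices: (2,10) (3,4.5) (4.5,4) (15,3.5) (20,25) (2.5,39.5)
edge 0: (2,10)→(3,4.5)  cross = 2·4.5 − 3·10 = -21.0000; (r_i+r_j)·cross = 5·-21.0000 = -105.0000
edge 1: (3,4.5)→(4.5,4)  cross = 3·4 − 4.5·4.5 = -8.2500; (r_i+r_j)·cross = 7.5·-8.2500 = -61.8750
edge 2: (4.5,4)→(15,3.5)  cross = 4.5·3.5 − 15·4 = -44.2500; (r_i+r_j)·cross = 19.5·-44.2500 = -862.8750
edge 3: (15,3.5)→(20,25)  cross = 15·25 − 20·3.5 = 305.0000; (r_i+r_j)·cross = 35·305.0000 = 10675.0000
edge 4: (20,25)→(2.5,39.5)  cross = 20·39.5 − 2.5·25 = 727.5000; (r_i+r_j)·cross = 22.5·727.5000 = 16368.7500
edge 5: (2.5,39.5)→(2,10)  cross = 2.5·10 − 2·39.5 = -54.0000; (r_i+r_j)·cross = 4.5·-54.0000 = -243.0000
Σcross = 905.0000 → A = |Σcross|/2 = 452.5000 mm²
Σ(r_i+r_j)·cross = 25771.0000 → first moment M = |Σ|/6 = 4295.1667
R_c = M/A = 4295.1667/452.5000 = 9.4921 mm
θ = 61° = 1.064651 rad
V = θ·R_c·A = 1.064651·9.4921·452.5000 = 4572.853 mm³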